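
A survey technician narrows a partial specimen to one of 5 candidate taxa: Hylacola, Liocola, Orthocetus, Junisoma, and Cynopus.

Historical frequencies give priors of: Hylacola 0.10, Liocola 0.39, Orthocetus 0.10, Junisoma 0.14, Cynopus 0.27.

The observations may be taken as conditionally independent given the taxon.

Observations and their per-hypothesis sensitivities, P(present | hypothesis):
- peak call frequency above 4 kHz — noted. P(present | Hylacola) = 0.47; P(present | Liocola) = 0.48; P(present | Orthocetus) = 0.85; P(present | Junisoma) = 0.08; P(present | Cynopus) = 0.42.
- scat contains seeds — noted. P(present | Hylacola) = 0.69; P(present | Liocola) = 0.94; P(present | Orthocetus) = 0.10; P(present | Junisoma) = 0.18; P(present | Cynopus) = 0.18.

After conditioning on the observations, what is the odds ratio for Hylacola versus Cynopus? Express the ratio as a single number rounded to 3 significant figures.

1.59

Posterior odds equal prior odds times the likelihood ratio; only the two competing hypotheses matter.
  Hylacola: 0.10 × 0.47 × 0.69 = 0.03243
  Cynopus: 0.27 × 0.42 × 0.18 = 0.020412
Odds(Hylacola : Cynopus) = 0.03243 / 0.020412 ≈ 1.59.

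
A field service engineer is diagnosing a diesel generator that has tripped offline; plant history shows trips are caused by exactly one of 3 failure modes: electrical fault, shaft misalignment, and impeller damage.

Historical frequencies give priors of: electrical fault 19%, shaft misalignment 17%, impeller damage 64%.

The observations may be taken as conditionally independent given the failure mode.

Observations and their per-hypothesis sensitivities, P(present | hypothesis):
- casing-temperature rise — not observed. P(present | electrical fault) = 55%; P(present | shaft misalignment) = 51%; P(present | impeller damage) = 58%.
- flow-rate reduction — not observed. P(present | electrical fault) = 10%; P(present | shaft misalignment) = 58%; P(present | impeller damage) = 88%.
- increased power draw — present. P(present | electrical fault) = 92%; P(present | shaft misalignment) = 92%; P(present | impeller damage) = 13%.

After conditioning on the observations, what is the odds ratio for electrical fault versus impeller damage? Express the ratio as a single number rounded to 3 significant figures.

Unnormalized posterior weight (prior times the observation likelihoods) for each of the two hypotheses (using 1 − P(present | H) for each absent observation):
  electrical fault: 0.19 × (1 − 0.55) × (1 − 0.10) × 0.92 = 0.070794
  impeller damage: 0.64 × (1 − 0.58) × (1 − 0.88) × 0.13 = 0.0041933
Odds(electrical fault : impeller damage) = 0.070794 / 0.0041933 ≈ 16.9.

16.9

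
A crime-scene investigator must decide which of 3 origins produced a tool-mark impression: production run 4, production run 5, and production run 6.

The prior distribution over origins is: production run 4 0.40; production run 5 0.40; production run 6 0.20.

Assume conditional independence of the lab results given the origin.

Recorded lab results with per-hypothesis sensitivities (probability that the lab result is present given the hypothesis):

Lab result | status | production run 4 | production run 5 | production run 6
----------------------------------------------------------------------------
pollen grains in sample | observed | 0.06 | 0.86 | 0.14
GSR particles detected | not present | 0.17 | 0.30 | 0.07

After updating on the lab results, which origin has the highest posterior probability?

production run 5

For each hypothesis, the unnormalized posterior weight is prior × product of the lab result likelihoods (using 1 − P(present | H) for each absent lab result):
  production run 4: 0.40 × 0.06 × (1 − 0.17) = 0.01992
  production run 5: 0.40 × 0.86 × (1 − 0.30) = 0.2408
  production run 6: 0.20 × 0.14 × (1 − 0.07) = 0.02604
The unnormalized weights sum to 0.28676.
P(production run 4 | evidence) ≈ 0.01992 / 0.28676 ≈ 0.069
P(production run 5 | evidence) ≈ 0.2408 / 0.28676 ≈ 0.840
P(production run 6 | evidence) ≈ 0.02604 / 0.28676 ≈ 0.091
The largest is 0.840, so production run 5 is most probable.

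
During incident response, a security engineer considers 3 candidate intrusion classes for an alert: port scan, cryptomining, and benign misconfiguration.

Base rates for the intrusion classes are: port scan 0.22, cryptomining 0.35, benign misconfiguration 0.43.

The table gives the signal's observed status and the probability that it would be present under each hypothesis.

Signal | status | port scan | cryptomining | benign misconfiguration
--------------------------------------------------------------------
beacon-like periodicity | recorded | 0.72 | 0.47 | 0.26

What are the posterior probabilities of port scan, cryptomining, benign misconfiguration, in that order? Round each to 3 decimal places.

By Bayes' rule, the unnormalized weight for each hypothesis is prior × likelihood:
  port scan: 0.22 × 0.72 = 0.1584
  cryptomining: 0.35 × 0.47 = 0.1645
  benign misconfiguration: 0.43 × 0.26 = 0.1118
Marginal likelihood of the evidence = 0.4347.
P(port scan | evidence) = 0.1584 / 0.4347 ≈ 0.364
P(cryptomining | evidence) = 0.1645 / 0.4347 ≈ 0.378
P(benign misconfiguration | evidence) = 0.1118 / 0.4347 ≈ 0.257

0.364, 0.378, 0.257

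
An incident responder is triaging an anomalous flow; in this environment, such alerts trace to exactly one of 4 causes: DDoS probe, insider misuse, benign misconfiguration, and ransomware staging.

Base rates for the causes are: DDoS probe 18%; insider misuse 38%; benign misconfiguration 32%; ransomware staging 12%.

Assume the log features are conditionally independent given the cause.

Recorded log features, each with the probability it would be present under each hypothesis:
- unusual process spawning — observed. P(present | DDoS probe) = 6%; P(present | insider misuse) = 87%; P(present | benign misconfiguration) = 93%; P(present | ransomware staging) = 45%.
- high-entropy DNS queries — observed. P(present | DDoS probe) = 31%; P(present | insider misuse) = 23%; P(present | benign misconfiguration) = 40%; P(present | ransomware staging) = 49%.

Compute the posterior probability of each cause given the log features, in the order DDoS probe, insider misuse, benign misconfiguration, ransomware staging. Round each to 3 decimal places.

0.015, 0.338, 0.529, 0.118

Multiply each prior by the joint likelihood of the log feature pattern:
  DDoS probe: 0.18 × 0.06 × 0.31 = 0.003348
  insider misuse: 0.38 × 0.87 × 0.23 = 0.076038
  benign misconfiguration: 0.32 × 0.93 × 0.40 = 0.11904
  ransomware staging: 0.12 × 0.45 × 0.49 = 0.02646
Marginal likelihood of the evidence = 0.22489.
P(DDoS probe | evidence) = 0.003348 / 0.22489 ≈ 0.015
P(insider misuse | evidence) = 0.076038 / 0.22489 ≈ 0.338
P(benign misconfiguration | evidence) = 0.11904 / 0.22489 ≈ 0.529
P(ransomware staging | evidence) = 0.02646 / 0.22489 ≈ 0.118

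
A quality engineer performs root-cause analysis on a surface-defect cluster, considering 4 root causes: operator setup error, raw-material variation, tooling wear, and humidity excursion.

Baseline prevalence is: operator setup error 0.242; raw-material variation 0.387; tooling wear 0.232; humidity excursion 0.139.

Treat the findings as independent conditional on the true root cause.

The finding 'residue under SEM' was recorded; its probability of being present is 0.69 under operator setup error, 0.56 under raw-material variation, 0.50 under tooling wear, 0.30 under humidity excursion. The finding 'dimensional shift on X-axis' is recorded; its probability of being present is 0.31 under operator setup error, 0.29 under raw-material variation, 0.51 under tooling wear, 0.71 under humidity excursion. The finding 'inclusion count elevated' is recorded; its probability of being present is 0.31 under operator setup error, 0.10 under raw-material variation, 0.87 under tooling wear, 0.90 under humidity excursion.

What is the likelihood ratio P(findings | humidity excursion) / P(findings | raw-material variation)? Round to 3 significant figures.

11.8

The Bayes factor is the ratio of the joint likelihoods of the evidence pattern under the two hypotheses.
  humidity excursion: 0.30 × 0.71 × 0.90 = 0.1917
  raw-material variation: 0.56 × 0.29 × 0.10 = 0.01624
Bayes factor = 0.1917 / 0.01624 ≈ 11.8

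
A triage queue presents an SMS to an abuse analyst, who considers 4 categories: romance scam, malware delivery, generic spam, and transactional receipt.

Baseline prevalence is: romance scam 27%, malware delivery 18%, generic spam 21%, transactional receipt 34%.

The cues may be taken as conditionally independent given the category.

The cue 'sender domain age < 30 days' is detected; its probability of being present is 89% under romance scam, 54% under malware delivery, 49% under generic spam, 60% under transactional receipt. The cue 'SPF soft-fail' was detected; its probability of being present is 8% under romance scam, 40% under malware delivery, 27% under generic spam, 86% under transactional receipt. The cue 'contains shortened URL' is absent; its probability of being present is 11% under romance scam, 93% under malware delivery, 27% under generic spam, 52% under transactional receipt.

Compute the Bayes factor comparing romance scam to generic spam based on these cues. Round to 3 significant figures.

Take the product of per-cue likelihoods under each hypothesis (using 1 − P(present | H) for each absent cue), then divide.
  romance scam: 0.89 × 0.08 × (1 − 0.11) = 0.063368
  generic spam: 0.49 × 0.27 × (1 − 0.27) = 0.096579
Bayes factor = 0.063368 / 0.096579 ≈ 0.656

0.656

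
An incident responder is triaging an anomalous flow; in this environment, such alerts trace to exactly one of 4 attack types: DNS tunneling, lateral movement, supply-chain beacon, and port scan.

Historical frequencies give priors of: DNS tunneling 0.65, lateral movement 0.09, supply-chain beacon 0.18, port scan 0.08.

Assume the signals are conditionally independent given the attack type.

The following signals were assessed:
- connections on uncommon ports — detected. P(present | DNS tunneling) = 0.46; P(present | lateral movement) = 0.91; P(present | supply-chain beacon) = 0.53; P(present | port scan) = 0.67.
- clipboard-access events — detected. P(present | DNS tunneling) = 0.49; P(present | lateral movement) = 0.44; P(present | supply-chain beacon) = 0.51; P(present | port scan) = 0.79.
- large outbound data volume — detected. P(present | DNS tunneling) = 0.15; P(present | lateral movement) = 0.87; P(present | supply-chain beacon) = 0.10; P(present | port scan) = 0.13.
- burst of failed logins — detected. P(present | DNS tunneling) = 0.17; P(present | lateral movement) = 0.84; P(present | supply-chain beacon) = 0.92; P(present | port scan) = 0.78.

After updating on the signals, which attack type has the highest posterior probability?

Multiply each prior by the joint likelihood of the signal pattern:
  DNS tunneling: 0.65 × 0.46 × 0.49 × 0.15 × 0.17 = 0.003736
  lateral movement: 0.09 × 0.91 × 0.44 × 0.87 × 0.84 = 0.026335
  supply-chain beacon: 0.18 × 0.53 × 0.51 × 0.10 × 0.92 = 0.0044762
  port scan: 0.08 × 0.67 × 0.79 × 0.13 × 0.78 = 0.0042937
Marginal likelihood of the evidence = 0.038841.
P(DNS tunneling | evidence) ≈ 0.003736 / 0.038841 ≈ 0.096
P(lateral movement | evidence) ≈ 0.026335 / 0.038841 ≈ 0.678
P(supply-chain beacon | evidence) ≈ 0.0044762 / 0.038841 ≈ 0.115
P(port scan | evidence) ≈ 0.0042937 / 0.038841 ≈ 0.111
The largest is 0.678, so lateral movement is most probable.

lateral movement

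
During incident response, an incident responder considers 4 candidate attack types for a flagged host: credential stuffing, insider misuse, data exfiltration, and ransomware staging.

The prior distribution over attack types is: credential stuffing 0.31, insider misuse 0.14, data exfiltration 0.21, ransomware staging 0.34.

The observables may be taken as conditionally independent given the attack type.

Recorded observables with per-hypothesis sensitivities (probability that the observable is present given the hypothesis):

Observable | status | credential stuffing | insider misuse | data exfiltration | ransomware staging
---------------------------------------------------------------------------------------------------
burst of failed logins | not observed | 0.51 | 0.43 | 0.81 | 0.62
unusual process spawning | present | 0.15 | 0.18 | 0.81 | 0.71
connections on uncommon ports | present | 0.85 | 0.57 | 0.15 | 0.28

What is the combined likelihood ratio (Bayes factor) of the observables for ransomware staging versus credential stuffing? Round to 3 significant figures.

1.21

The Bayes factor is the ratio of the joint likelihoods of the observable pattern under the two hypotheses (using 1 − P(present | H) for each absent observable).
  ransomware staging: (1 − 0.62) × 0.71 × 0.28 = 0.075544
  credential stuffing: (1 − 0.51) × 0.15 × 0.85 = 0.062475
Bayes factor = 0.075544 / 0.062475 ≈ 1.21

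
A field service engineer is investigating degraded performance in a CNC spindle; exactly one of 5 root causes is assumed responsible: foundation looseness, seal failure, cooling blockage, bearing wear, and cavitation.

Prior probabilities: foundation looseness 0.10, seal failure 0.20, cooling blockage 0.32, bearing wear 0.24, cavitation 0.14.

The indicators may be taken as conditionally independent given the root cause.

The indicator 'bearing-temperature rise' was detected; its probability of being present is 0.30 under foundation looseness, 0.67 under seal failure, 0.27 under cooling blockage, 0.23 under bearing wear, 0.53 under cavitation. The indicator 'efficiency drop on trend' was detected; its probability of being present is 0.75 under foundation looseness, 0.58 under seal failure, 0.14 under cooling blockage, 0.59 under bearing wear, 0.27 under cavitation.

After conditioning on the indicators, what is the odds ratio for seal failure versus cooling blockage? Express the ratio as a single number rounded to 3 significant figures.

Unnormalized posterior weight (prior times the indicator likelihoods) for each of the two hypotheses:
  seal failure: 0.20 × 0.67 × 0.58 = 0.07772
  cooling blockage: 0.32 × 0.27 × 0.14 = 0.012096
Posterior odds = 0.07772 / 0.012096 ≈ 6.43.

6.43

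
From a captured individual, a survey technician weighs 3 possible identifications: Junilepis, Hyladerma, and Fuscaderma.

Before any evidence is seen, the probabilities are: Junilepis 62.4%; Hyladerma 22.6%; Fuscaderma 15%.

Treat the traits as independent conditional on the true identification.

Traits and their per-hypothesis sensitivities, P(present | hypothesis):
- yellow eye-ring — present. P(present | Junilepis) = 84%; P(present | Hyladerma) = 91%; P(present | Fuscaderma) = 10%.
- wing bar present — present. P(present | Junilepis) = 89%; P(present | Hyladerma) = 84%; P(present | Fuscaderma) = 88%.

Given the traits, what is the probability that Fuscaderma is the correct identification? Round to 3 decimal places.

0.020

Multiply each prior by the joint likelihood of the trait pattern:
  Junilepis: 0.624 × 0.84 × 0.89 = 0.4665
  Hyladerma: 0.226 × 0.91 × 0.84 = 0.17275
  Fuscaderma: 0.150 × 0.10 × 0.88 = 0.0132
The unnormalized weights sum to 0.65246.
P(Fuscaderma | evidence) = 0.0132 / 0.65246 ≈ 0.020.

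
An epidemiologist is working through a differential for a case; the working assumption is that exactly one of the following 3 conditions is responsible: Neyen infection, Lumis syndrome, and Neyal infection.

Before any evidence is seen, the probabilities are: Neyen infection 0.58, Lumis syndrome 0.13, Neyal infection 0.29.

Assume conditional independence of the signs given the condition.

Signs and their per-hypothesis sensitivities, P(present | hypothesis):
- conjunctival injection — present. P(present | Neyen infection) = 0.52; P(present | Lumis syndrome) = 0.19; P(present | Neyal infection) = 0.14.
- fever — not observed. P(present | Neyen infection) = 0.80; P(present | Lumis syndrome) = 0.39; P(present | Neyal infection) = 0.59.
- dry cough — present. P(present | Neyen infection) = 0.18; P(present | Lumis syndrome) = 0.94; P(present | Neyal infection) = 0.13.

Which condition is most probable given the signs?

Lumis syndrome

By Bayes' rule with conditional independence, the unnormalized weight for each hypothesis is prior × ∏ likelihoods (using 1 − P(present | H) for each absent sign):
  Neyen infection: 0.58 × 0.52 × (1 − 0.80) × 0.18 = 0.010858
  Lumis syndrome: 0.13 × 0.19 × (1 − 0.39) × 0.94 = 0.014163
  Neyal infection: 0.29 × 0.14 × (1 − 0.59) × 0.13 = 0.002164
Marginal likelihood of the evidence = 0.027185.
P(Neyen infection | evidence) ≈ 0.010858 / 0.027185 ≈ 0.399
P(Lumis syndrome | evidence) ≈ 0.014163 / 0.027185 ≈ 0.521
P(Neyal infection | evidence) ≈ 0.002164 / 0.027185 ≈ 0.080
The largest is 0.521, so Lumis syndrome is most probable.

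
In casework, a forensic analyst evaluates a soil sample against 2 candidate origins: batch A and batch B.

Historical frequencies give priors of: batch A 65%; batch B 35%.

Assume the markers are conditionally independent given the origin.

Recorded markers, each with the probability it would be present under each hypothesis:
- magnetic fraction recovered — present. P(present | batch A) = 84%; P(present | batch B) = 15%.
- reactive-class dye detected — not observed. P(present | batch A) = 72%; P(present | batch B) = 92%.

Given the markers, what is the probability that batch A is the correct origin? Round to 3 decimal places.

Multiply each prior by the joint likelihood of the marker pattern (using 1 − P(present | H) for each absent marker):
  batch A: 0.65 × 0.84 × (1 − 0.72) = 0.15288
  batch B: 0.35 × 0.15 × (1 − 0.92) = 0.0042
Normalizing constant Z = 0.15288 + 0.0042 = 0.15708.
P(batch A | evidence) = 0.15288 / 0.15708 ≈ 0.973.

0.973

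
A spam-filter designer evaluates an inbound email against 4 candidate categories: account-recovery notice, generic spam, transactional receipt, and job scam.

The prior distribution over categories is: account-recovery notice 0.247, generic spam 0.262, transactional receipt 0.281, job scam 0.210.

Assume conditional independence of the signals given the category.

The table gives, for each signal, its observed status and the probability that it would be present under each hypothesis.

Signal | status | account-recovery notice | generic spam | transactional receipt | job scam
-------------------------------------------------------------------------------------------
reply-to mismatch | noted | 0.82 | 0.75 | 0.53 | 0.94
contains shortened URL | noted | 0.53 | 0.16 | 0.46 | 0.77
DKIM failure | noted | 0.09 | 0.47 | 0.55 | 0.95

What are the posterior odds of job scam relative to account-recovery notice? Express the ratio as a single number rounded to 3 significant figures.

14.9

Unnormalized posterior weight (prior times the signal likelihoods) for each of the two hypotheses:
  job scam: 0.210 × 0.94 × 0.77 × 0.95 = 0.1444
  account-recovery notice: 0.247 × 0.82 × 0.53 × 0.09 = 0.0096612
Posterior odds = 0.1444 / 0.0096612 ≈ 14.9.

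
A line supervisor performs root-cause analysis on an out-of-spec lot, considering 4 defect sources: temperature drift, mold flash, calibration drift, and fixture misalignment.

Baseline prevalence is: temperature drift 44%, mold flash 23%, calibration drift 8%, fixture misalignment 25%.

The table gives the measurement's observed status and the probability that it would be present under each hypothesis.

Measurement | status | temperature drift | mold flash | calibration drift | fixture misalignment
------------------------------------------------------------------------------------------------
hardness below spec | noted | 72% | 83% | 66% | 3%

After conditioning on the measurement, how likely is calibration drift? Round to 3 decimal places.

0.093

For each hypothesis, the unnormalized posterior weight is prior × likelihood:
  temperature drift: 0.44 × 0.72 = 0.3168
  mold flash: 0.23 × 0.83 = 0.1909
  calibration drift: 0.08 × 0.66 = 0.0528
  fixture misalignment: 0.25 × 0.03 = 0.0075
Marginal likelihood of the evidence = 0.568.
P(calibration drift | evidence) = 0.0528 / 0.568 ≈ 0.093.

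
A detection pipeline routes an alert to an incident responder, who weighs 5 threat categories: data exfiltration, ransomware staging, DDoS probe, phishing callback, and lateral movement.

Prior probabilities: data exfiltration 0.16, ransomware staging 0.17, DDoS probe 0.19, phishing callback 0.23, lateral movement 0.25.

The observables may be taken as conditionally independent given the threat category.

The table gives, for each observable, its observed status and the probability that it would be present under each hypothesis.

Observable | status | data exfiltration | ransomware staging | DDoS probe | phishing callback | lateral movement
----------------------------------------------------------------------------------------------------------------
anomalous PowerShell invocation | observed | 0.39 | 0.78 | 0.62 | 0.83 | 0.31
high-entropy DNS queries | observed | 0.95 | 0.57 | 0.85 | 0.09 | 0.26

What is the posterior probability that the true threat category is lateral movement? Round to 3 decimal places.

0.074

By Bayes' rule with conditional independence, the unnormalized weight for each hypothesis is prior × ∏ likelihoods:
  data exfiltration: 0.16 × 0.39 × 0.95 = 0.05928
  ransomware staging: 0.17 × 0.78 × 0.57 = 0.075582
  DDoS probe: 0.19 × 0.62 × 0.85 = 0.10013
  phishing callback: 0.23 × 0.83 × 0.09 = 0.017181
  lateral movement: 0.25 × 0.31 × 0.26 = 0.02015
Normalizing constant Z = 0.05928 + 0.075582 + 0.10013 + 0.017181 + 0.02015 = 0.27232.
P(lateral movement | evidence) = 0.02015 / 0.27232 ≈ 0.074.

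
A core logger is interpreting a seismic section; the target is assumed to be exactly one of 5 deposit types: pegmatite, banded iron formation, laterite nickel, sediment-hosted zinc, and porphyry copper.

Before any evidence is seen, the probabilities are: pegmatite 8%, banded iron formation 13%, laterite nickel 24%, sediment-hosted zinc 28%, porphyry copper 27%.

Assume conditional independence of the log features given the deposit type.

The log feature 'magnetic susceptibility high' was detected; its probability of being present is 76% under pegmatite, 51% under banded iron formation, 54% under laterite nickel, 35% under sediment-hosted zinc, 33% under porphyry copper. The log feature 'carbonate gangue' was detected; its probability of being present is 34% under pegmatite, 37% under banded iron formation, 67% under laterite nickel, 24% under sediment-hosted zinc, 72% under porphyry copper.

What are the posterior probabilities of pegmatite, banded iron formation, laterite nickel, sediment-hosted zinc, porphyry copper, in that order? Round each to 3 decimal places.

0.094, 0.112, 0.395, 0.107, 0.292

For each hypothesis, the unnormalized posterior weight is prior × product of the log feature likelihoods:
  pegmatite: 0.08 × 0.76 × 0.34 = 0.020672
  banded iron formation: 0.13 × 0.51 × 0.37 = 0.024531
  laterite nickel: 0.24 × 0.54 × 0.67 = 0.086832
  sediment-hosted zinc: 0.28 × 0.35 × 0.24 = 0.02352
  porphyry copper: 0.27 × 0.33 × 0.72 = 0.064152
Marginal likelihood of the evidence = 0.21971.
P(pegmatite | evidence) = 0.020672 / 0.21971 ≈ 0.094
P(banded iron formation | evidence) = 0.024531 / 0.21971 ≈ 0.112
P(laterite nickel | evidence) = 0.086832 / 0.21971 ≈ 0.395
P(sediment-hosted zinc | evidence) = 0.02352 / 0.21971 ≈ 0.107
P(porphyry copper | evidence) = 0.064152 / 0.21971 ≈ 0.292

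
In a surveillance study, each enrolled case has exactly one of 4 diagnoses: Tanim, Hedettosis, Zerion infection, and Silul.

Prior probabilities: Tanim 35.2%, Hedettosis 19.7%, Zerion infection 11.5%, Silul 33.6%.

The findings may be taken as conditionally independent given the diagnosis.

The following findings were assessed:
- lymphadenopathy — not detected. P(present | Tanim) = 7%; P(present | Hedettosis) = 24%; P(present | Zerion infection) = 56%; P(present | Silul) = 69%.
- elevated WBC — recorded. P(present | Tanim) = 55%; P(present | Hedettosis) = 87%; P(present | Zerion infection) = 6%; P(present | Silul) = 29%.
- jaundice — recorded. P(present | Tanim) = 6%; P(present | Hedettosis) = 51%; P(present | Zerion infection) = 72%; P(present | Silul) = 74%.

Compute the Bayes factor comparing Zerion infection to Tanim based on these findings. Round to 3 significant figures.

0.619

Joint likelihood of the evidence pattern under each hypothesis (using 1 − P(present | H) for each absent finding):
  Zerion infection: (1 − 0.56) × 0.06 × 0.72 = 0.019008
  Tanim: (1 − 0.07) × 0.55 × 0.06 = 0.03069
Bayes factor = 0.019008 / 0.03069 ≈ 0.619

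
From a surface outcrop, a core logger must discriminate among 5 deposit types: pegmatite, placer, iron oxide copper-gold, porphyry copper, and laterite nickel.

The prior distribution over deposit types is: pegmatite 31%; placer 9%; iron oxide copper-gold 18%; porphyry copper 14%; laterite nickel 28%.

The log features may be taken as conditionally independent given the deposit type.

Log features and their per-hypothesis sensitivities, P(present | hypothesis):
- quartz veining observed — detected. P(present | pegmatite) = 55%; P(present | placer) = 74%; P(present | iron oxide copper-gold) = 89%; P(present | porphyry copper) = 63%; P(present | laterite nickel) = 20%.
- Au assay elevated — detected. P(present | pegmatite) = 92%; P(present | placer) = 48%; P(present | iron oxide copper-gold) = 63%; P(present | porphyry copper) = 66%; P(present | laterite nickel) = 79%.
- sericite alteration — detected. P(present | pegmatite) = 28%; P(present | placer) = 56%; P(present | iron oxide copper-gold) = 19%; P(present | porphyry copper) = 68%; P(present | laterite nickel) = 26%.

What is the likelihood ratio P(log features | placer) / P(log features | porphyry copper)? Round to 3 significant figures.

Joint likelihood of the log feature pattern under each hypothesis:
  placer: 0.74 × 0.48 × 0.56 = 0.19891
  porphyry copper: 0.63 × 0.66 × 0.68 = 0.28274
Bayes factor = 0.19891 / 0.28274 ≈ 0.704

0.704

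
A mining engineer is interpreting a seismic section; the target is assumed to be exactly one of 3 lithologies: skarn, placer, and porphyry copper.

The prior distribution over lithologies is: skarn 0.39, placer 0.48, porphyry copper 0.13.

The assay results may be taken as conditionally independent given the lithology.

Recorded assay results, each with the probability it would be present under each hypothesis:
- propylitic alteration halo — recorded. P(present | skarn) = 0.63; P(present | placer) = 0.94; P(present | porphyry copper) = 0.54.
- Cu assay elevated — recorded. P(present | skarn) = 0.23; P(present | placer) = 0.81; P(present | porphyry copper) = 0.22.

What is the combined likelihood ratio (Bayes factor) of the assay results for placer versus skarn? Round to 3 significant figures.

5.25

Take the product of per-assay result likelihoods under each hypothesis, then divide.
  placer: 0.94 × 0.81 = 0.7614
  skarn: 0.63 × 0.23 = 0.1449
Bayes factor = 0.7614 / 0.1449 ≈ 5.25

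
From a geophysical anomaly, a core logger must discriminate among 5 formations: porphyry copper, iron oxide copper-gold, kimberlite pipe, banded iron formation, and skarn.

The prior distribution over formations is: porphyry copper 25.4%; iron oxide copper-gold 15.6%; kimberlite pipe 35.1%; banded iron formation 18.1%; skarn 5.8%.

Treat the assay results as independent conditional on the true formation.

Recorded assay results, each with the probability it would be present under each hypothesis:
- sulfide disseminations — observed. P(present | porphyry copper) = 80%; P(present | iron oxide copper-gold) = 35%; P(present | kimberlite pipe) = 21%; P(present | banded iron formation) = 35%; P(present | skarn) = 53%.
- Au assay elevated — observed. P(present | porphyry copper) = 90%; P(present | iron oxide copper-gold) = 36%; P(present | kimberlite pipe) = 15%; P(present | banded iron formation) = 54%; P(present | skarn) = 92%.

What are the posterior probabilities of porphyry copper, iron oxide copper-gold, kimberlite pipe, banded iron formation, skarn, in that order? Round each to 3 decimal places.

0.662, 0.071, 0.040, 0.124, 0.102

By Bayes' rule with conditional independence, the unnormalized weight for each hypothesis is prior × ∏ likelihoods:
  porphyry copper: 0.254 × 0.80 × 0.90 = 0.18288
  iron oxide copper-gold: 0.156 × 0.35 × 0.36 = 0.019656
  kimberlite pipe: 0.351 × 0.21 × 0.15 = 0.011056
  banded iron formation: 0.181 × 0.35 × 0.54 = 0.034209
  skarn: 0.058 × 0.53 × 0.92 = 0.028281
Marginal likelihood of the evidence = 0.27608.
P(porphyry copper | evidence) = 0.18288 / 0.27608 ≈ 0.662
P(iron oxide copper-gold | evidence) = 0.019656 / 0.27608 ≈ 0.071
P(kimberlite pipe | evidence) = 0.011056 / 0.27608 ≈ 0.040
P(banded iron formation | evidence) = 0.034209 / 0.27608 ≈ 0.124
P(skarn | evidence) = 0.028281 / 0.27608 ≈ 0.102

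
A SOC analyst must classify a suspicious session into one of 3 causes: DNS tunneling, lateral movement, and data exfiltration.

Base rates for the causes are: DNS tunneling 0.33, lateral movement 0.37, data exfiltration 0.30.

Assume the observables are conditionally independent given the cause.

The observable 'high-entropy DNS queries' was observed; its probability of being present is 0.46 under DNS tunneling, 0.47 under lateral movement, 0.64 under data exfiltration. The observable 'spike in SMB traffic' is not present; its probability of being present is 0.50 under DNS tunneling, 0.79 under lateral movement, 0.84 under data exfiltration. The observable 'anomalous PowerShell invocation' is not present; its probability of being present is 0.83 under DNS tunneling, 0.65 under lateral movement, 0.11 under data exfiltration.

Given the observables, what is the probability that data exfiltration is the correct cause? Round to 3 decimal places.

Multiply each prior by the joint likelihood of the observable pattern (using 1 − P(present | H) for each absent observable):
  DNS tunneling: 0.33 × 0.46 × (1 − 0.50) × (1 − 0.83) = 0.012903
  lateral movement: 0.37 × 0.47 × (1 − 0.79) × (1 − 0.65) = 0.012782
  data exfiltration: 0.30 × 0.64 × (1 − 0.84) × (1 − 0.11) = 0.027341
Marginal likelihood of the evidence = 0.053025.
P(data exfiltration | evidence) = 0.027341 / 0.053025 ≈ 0.516.

0.516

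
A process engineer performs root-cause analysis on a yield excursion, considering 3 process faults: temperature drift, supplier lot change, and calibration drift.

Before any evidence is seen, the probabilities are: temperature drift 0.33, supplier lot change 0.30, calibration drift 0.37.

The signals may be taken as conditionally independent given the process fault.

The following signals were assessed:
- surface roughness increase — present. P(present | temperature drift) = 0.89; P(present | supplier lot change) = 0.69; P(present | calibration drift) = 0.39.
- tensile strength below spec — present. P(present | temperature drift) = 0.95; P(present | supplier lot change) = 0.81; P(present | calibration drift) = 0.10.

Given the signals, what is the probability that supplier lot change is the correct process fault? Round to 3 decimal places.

Multiply each prior by the joint likelihood of the signal pattern:
  temperature drift: 0.33 × 0.89 × 0.95 = 0.27902
  supplier lot change: 0.30 × 0.69 × 0.81 = 0.16767
  calibration drift: 0.37 × 0.39 × 0.10 = 0.01443
Marginal likelihood of the evidence = 0.46112.
P(supplier lot change | evidence) = 0.16767 / 0.46112 ≈ 0.364.

0.364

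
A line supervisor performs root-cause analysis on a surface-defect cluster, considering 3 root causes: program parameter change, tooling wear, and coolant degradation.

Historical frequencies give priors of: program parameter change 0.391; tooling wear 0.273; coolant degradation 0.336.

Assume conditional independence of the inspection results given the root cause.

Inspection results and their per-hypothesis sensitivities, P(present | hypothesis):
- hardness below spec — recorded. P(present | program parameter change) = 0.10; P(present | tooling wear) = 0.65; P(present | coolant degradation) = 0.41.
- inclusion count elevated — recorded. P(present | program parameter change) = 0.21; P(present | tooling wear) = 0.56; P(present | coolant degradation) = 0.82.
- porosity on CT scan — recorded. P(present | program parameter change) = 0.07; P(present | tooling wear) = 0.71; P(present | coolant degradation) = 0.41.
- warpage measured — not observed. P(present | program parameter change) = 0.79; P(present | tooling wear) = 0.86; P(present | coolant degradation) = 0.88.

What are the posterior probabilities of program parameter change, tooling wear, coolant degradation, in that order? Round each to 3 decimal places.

For each hypothesis, the unnormalized posterior weight is prior × product of the inspection result likelihoods (using 1 − P(present | H) for each absent inspection result):
  program parameter change: 0.391 × 0.10 × 0.21 × 0.07 × (1 − 0.79) = 0.0001207
  tooling wear: 0.273 × 0.65 × 0.56 × 0.71 × (1 − 0.86) = 0.0098776
  coolant degradation: 0.336 × 0.41 × 0.82 × 0.41 × (1 − 0.88) = 0.0055578
The unnormalized weights sum to 0.015556.
P(program parameter change | evidence) = 0.0001207 / 0.015556 ≈ 0.008
P(tooling wear | evidence) = 0.0098776 / 0.015556 ≈ 0.635
P(coolant degradation | evidence) = 0.0055578 / 0.015556 ≈ 0.357

0.008, 0.635, 0.357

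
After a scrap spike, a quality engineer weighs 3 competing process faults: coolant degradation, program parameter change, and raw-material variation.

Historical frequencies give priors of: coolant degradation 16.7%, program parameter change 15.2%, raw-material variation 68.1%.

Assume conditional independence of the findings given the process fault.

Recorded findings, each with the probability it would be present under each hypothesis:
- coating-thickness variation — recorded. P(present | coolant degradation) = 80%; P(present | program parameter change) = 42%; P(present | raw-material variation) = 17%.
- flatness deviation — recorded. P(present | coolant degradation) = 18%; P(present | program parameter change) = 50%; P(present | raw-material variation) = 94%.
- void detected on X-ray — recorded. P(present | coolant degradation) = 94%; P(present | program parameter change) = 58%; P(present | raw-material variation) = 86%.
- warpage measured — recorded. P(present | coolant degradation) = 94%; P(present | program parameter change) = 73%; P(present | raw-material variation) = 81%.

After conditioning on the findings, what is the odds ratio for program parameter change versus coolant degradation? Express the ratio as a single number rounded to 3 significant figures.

0.636

Posterior odds equal prior odds times the likelihood ratio; only the two competing hypotheses matter.
  program parameter change: 0.152 × 0.42 × 0.50 × 0.58 × 0.73 = 0.013515
  coolant degradation: 0.167 × 0.80 × 0.18 × 0.94 × 0.94 = 0.021249
Odds(program parameter change : coolant degradation) = 0.013515 / 0.021249 ≈ 0.636.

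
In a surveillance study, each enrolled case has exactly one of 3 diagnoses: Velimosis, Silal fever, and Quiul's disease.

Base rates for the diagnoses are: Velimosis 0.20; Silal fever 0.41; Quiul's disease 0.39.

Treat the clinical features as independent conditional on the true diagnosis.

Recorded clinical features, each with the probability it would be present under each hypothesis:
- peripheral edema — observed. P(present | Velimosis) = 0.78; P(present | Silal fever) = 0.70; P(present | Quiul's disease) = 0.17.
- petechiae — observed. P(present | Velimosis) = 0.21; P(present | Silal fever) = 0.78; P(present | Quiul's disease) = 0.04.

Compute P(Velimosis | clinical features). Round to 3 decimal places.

0.126

For each hypothesis, the unnormalized posterior weight is prior × product of the clinical feature likelihoods:
  Velimosis: 0.20 × 0.78 × 0.21 = 0.03276
  Silal fever: 0.41 × 0.70 × 0.78 = 0.22386
  Quiul's disease: 0.39 × 0.17 × 0.04 = 0.002652
Marginal likelihood of the evidence = 0.25927.
P(Velimosis | evidence) = 0.03276 / 0.25927 ≈ 0.126.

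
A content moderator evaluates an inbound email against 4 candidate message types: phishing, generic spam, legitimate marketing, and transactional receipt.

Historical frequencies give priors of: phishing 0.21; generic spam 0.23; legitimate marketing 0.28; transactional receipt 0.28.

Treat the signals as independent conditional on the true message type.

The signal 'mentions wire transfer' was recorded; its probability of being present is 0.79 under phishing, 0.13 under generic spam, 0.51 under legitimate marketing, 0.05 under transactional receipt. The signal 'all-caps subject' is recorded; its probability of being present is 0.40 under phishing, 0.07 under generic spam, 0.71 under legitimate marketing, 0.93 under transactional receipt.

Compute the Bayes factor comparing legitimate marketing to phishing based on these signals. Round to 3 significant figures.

1.15

The Bayes factor is the ratio of the joint likelihoods of the signal pattern under the two hypotheses.
  legitimate marketing: 0.51 × 0.71 = 0.3621
  phishing: 0.79 × 0.40 = 0.316
Bayes factor = 0.3621 / 0.316 ≈ 1.15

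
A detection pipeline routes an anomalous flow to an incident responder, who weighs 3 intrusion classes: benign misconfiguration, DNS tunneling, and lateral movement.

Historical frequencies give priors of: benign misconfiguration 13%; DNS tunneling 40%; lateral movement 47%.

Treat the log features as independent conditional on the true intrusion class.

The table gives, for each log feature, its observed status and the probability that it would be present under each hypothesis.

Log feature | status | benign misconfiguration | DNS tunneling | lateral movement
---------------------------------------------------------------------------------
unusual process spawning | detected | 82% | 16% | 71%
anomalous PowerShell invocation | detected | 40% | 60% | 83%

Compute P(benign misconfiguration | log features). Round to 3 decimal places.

Multiply each prior by the joint likelihood of the log feature pattern:
  benign misconfiguration: 0.13 × 0.82 × 0.40 = 0.04264
  DNS tunneling: 0.40 × 0.16 × 0.60 = 0.0384
  lateral movement: 0.47 × 0.71 × 0.83 = 0.27697
The unnormalized weights sum to 0.35801.
P(benign misconfiguration | evidence) = 0.04264 / 0.35801 ≈ 0.119.

0.119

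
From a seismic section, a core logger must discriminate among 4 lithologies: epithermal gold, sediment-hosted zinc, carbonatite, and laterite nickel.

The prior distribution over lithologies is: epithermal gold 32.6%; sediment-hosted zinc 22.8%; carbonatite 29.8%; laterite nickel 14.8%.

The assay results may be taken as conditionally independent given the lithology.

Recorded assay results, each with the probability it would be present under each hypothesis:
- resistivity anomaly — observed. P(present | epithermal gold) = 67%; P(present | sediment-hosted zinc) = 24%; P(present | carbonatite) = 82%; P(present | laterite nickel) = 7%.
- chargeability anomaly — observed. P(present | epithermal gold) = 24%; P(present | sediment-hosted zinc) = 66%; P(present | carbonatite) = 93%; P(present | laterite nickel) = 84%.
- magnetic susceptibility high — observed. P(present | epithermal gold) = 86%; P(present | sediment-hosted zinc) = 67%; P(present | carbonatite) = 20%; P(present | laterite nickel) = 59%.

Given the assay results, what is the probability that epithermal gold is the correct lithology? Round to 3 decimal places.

Multiply each prior by the joint likelihood of the assay result pattern:
  epithermal gold: 0.326 × 0.67 × 0.24 × 0.86 = 0.045082
  sediment-hosted zinc: 0.228 × 0.24 × 0.66 × 0.67 = 0.024197
  carbonatite: 0.298 × 0.82 × 0.93 × 0.20 = 0.045451
  laterite nickel: 0.148 × 0.07 × 0.84 × 0.59 = 0.0051344
Normalizing constant Z = 0.045082 + 0.024197 + 0.045451 + 0.0051344 = 0.11986.
P(epithermal gold | evidence) = 0.045082 / 0.11986 ≈ 0.376.

0.376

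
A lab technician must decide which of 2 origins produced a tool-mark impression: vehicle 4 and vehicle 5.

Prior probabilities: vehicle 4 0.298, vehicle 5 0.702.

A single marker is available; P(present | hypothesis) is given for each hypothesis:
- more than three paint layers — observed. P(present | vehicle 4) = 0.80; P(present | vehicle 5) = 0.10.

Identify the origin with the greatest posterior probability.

vehicle 4

For each hypothesis, the unnormalized posterior weight is prior × likelihood:
  vehicle 4: 0.298 × 0.80 = 0.2384
  vehicle 5: 0.702 × 0.10 = 0.0702
Normalizing constant Z = 0.2384 + 0.0702 = 0.3086.
P(vehicle 4 | evidence) ≈ 0.2384 / 0.3086 ≈ 0.773
P(vehicle 5 | evidence) ≈ 0.0702 / 0.3086 ≈ 0.227
The largest is 0.773, so vehicle 4 is most probable.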